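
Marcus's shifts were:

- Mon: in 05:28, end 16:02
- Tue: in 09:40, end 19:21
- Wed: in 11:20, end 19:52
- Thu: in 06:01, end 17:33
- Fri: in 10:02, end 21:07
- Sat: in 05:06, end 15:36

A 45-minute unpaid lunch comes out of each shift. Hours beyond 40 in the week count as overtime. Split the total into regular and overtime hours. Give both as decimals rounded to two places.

Regular 40.00 hours, overtime 17.40 hours

Mon: 05:28–16:02 = 10 h 34 min; less 45 min break → 9 h 49 min
Tue: 09:40–19:21 = 9 h 41 min; less 45 min break → 8 h 56 min
Wed: 11:20–19:52 = 8 h 32 min; less 45 min break → 7 h 47 min
Thu: 06:01–17:33 = 11 h 32 min; less 45 min break → 10 h 47 min
Fri: 10:02–21:07 = 11 h 5 min; less 45 min break → 10 h 20 min
Sat: 05:06–15:36 = 10 h 30 min; less 45 min break → 9 h 45 min
Total worked: 57 h 24 min = 57.40 h.
Threshold 40 h → overtime 17 h 24 min, regular 40 h 0 min.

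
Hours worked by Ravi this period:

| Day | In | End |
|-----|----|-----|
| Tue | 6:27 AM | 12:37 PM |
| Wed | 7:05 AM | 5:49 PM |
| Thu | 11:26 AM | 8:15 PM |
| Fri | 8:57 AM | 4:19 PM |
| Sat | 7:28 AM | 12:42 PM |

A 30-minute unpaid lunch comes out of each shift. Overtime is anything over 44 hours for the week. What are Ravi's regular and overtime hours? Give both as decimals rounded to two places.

Tue: 6:27 AM–12:37 PM = 6 h 10 min; less 30 min break → 5 h 40 min
Wed: 7:05 AM–5:49 PM = 10 h 44 min; less 30 min break → 10 h 14 min
Thu: 11:26 AM–8:15 PM = 8 h 49 min; less 30 min break → 8 h 19 min
Fri: 8:57 AM–4:19 PM = 7 h 22 min; less 30 min break → 6 h 52 min
Sat: 7:28 AM–12:42 PM = 5 h 14 min; less 30 min break → 4 h 44 min
Total worked: 35 h 49 min = 35.82 h.
Threshold 44 h → overtime 0 h 0 min, regular 35 h 49 min.

Regular 35.82 hours, overtime 0.00 hours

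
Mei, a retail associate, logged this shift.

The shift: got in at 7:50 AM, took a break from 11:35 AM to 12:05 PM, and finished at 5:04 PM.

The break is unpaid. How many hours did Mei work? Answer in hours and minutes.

The shift: 7:50 AM–5:04 PM = 9 h 14 min; less 30 min break → 8 h 44 min

8 h 44 min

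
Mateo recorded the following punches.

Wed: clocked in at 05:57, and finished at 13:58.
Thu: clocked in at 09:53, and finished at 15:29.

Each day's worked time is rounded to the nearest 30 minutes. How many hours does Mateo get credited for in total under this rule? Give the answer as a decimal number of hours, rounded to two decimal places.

Wed: 05:57–13:58 = 8 h 1 min → rounds to 8 h 0 min
Thu: 09:53–15:29 = 5 h 36 min → rounds to 5 h 30 min
Total credited: 13 h 30 min.

13.50 hours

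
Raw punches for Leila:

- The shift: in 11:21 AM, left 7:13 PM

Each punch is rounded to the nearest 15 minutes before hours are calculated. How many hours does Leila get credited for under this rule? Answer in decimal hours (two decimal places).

8.00 hours

The shift: in 11:21 AM→11:15 AM, out 7:13 PM→7:15 PM; 8 h 0 min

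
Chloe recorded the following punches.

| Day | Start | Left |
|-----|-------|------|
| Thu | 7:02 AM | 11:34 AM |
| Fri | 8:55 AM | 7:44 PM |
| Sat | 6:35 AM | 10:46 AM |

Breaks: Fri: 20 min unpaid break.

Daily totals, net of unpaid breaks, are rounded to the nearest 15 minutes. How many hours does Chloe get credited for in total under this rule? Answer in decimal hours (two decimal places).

19.25 hours

Thu: 7:02 AM–11:34 AM = 4 h 32 min → rounds to 4 h 30 min
Fri: 8:55 AM–7:44 PM = 10 h 49 min − 20 min = 10 h 29 min → rounds to 10 h 30 min
Sat: 6:35 AM–10:46 AM = 4 h 11 min → rounds to 4 h 15 min
Total credited: 19 h 15 min.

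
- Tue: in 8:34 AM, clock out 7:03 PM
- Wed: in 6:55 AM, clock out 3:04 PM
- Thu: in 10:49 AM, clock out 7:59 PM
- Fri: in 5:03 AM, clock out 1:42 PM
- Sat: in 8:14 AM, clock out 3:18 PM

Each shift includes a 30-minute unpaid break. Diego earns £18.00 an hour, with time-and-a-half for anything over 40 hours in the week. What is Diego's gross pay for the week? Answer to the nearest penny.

£747.45

Tue: 8:34 AM–7:03 PM = 10 h 29 min; less 30 min break → 9 h 59 min
Wed: 6:55 AM–3:04 PM = 8 h 9 min; less 30 min break → 7 h 39 min
Thu: 10:49 AM–7:59 PM = 9 h 10 min; less 30 min break → 8 h 40 min
Fri: 5:03 AM–1:42 PM = 8 h 39 min; less 30 min break → 8 h 9 min
Sat: 8:14 AM–3:18 PM = 7 h 4 min; less 30 min break → 6 h 34 min
Total worked: 41 h 1 min = 2461 min.
Regular 40 h 0 min = 2400 min at £18.00/h; overtime 1 h 1 min = 61 min at £27.00/h.
Pay = (2400 × £18.00 + 61 × £27.00) ÷ 60 = £747.45.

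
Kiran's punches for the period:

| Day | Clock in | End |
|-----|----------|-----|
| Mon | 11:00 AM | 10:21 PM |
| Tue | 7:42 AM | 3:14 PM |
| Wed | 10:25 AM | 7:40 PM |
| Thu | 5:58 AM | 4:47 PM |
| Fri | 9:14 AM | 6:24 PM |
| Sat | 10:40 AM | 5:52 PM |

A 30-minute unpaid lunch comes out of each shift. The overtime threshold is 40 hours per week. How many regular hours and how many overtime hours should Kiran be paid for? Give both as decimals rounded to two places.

Mon: 11:00 AM–10:21 PM = 11 h 21 min; less 30 min break → 10 h 51 min
Tue: 7:42 AM–3:14 PM = 7 h 32 min; less 30 min break → 7 h 2 min
Wed: 10:25 AM–7:40 PM = 9 h 15 min; less 30 min break → 8 h 45 min
Thu: 5:58 AM–4:47 PM = 10 h 49 min; less 30 min break → 10 h 19 min
Fri: 9:14 AM–6:24 PM = 9 h 10 min; less 30 min break → 8 h 40 min
Sat: 10:40 AM–5:52 PM = 7 h 12 min; less 30 min break → 6 h 42 min
Total worked: 52 h 19 min = 52.32 h.
Threshold 40 h → overtime 12 h 19 min, regular 40 h 0 min.

Regular 40.00 hours, overtime 12.32 hours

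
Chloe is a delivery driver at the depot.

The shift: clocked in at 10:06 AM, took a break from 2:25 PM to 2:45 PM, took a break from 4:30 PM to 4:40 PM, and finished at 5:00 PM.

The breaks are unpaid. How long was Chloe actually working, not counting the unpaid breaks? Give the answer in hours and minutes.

6 h 24 min

The shift: 10:06 AM–5:00 PM = 6 h 54 min; less 30 min break → 6 h 24 min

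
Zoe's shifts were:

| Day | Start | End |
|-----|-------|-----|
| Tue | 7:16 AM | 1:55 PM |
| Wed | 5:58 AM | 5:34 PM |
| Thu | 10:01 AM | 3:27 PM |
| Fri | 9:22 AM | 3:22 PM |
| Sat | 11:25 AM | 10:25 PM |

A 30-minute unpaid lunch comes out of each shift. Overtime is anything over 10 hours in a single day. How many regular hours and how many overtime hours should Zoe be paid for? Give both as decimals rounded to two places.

Regular 36.58 hours, overtime 1.60 hours

Tue: 7:16 AM–1:55 PM = 6 h 39 min; less 30 min break → 6 h 9 min
Wed: 5:58 AM–5:34 PM = 11 h 36 min; less 30 min break → 11 h 6 min
Thu: 10:01 AM–3:27 PM = 5 h 26 min; less 30 min break → 4 h 56 min
Fri: 9:22 AM–3:22 PM = 6 h 0 min; less 30 min break → 5 h 30 min
Sat: 11:25 AM–10:25 PM = 11 h 0 min; less 30 min break → 10 h 30 min
Tue reg 6 h 9 min / OT 0 h 0 min; Wed reg 10 h 0 min / OT 1 h 6 min; Thu reg 4 h 56 min / OT 0 h 0 min; Fri reg 5 h 30 min / OT 0 h 0 min; Sat reg 10 h 0 min / OT 0 h 30 min.
Totals: regular 36 h 35 min, overtime 1 h 36 min.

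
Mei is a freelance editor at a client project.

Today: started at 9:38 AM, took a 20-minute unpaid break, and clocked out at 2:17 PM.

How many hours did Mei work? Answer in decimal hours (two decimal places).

Today: 9:38 AM–2:17 PM = 4 h 39 min; less 20 min break → 4 h 19 min

4.32 hours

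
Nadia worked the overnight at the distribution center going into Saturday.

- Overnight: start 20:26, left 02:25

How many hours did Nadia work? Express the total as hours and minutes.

Overnight: 20:26 → midnight = 3 h 34 min; midnight → 02:25 = 2 h 25 min; span 5 h 59 min

5 h 59 min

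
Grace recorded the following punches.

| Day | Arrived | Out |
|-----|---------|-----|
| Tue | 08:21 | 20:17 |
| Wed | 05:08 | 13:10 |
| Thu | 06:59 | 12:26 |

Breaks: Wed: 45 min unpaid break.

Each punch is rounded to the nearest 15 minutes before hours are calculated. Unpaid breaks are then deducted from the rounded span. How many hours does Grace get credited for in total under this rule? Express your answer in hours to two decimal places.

24.75 hours

Tue: in 08:21→08:15, out 20:17→20:15; 12 h 0 min
Wed: in 05:08→05:15, out 13:10→13:15; 8 h 0 min − 45 min = 7 h 15 min
Thu: in 06:59→07:00, out 12:26→12:30; 5 h 30 min
Total credited: 24 h 45 min.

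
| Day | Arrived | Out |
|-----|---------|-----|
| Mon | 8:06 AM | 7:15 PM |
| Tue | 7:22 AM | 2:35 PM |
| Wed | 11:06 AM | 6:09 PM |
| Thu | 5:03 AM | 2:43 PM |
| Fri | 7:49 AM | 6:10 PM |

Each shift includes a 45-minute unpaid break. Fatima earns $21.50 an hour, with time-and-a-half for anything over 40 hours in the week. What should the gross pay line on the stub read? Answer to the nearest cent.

Mon: 8:06 AM–7:15 PM = 11 h 9 min; less 45 min break → 10 h 24 min
Tue: 7:22 AM–2:35 PM = 7 h 13 min; less 45 min break → 6 h 28 min
Wed: 11:06 AM–6:09 PM = 7 h 3 min; less 45 min break → 6 h 18 min
Thu: 5:03 AM–2:43 PM = 9 h 40 min; less 45 min break → 8 h 55 min
Fri: 7:49 AM–6:10 PM = 10 h 21 min; less 45 min break → 9 h 36 min
Total worked: 41 h 41 min = 2501 min.
Regular 40 h 0 min = 2400 min at $21.50/h; overtime 1 h 41 min = 101 min at $32.25/h.
Pay = (2400 × $21.50 + 101 × $32.25) ÷ 60 = $914.29.

$914.29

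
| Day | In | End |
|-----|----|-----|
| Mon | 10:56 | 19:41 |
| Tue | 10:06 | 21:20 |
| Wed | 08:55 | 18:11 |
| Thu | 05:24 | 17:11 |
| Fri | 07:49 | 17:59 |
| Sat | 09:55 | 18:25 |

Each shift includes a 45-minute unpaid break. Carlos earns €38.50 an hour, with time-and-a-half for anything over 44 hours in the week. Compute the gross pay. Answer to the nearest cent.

Mon: 10:56–19:41 = 8 h 45 min; less 45 min break → 8 h 0 min
Tue: 10:06–21:20 = 11 h 14 min; less 45 min break → 10 h 29 min
Wed: 08:55–18:11 = 9 h 16 min; less 45 min break → 8 h 31 min
Thu: 05:24–17:11 = 11 h 47 min; less 45 min break → 11 h 2 min
Fri: 07:49–17:59 = 10 h 10 min; less 45 min break → 9 h 25 min
Sat: 09:55–18:25 = 8 h 30 min; less 45 min break → 7 h 45 min
Total worked: 55 h 12 min = 3312 min.
Regular 44 h 0 min = 2640 min at €38.50/h; overtime 11 h 12 min = 672 min at €57.75/h.
Pay = (2640 × €38.50 + 672 × €57.75) ÷ 60 = €2340.80.

€2340.80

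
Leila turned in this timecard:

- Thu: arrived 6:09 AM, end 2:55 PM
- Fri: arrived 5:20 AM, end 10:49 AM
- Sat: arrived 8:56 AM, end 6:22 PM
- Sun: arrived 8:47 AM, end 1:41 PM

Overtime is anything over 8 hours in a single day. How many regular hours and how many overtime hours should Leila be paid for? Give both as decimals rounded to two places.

Regular 26.38 hours, overtime 2.20 hours

Thu: 6:09 AM–2:55 PM = 8 h 46 min
Fri: 5:20 AM–10:49 AM = 5 h 29 min
Sat: 8:56 AM–6:22 PM = 9 h 26 min
Sun: 8:47 AM–1:41 PM = 4 h 54 min
Thu reg 8 h 0 min / OT 0 h 46 min; Fri reg 5 h 29 min / OT 0 h 0 min; Sat reg 8 h 0 min / OT 1 h 26 min; Sun reg 4 h 54 min / OT 0 h 0 min.
Totals: regular 26 h 23 min, overtime 2 h 12 min.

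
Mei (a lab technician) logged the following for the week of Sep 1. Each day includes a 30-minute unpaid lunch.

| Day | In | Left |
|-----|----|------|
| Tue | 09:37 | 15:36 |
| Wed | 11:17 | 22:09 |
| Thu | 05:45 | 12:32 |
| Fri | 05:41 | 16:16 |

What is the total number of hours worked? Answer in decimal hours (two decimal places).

Tue: 09:37–15:36 = 5 h 59 min; less 30 min break → 5 h 29 min
Wed: 11:17–22:09 = 10 h 52 min; less 30 min break → 10 h 22 min
Thu: 05:45–12:32 = 6 h 47 min; less 30 min break → 6 h 17 min
Fri: 05:41–16:16 = 10 h 35 min; less 30 min break → 10 h 5 min
Total: 5 h 29 min + 10 h 22 min + 6 h 17 min + 10 h 5 min = 32 h 13 min.

32.22 hours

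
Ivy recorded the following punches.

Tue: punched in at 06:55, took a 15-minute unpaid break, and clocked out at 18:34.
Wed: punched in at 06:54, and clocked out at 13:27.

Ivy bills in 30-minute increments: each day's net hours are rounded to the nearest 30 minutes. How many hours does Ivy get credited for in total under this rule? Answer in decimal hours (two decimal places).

Tue: 06:55–18:34 = 11 h 39 min − 15 min = 11 h 24 min → rounds to 11 h 30 min
Wed: 06:54–13:27 = 6 h 33 min → rounds to 6 h 30 min
Total credited: 18 h 0 min.

18.00 hours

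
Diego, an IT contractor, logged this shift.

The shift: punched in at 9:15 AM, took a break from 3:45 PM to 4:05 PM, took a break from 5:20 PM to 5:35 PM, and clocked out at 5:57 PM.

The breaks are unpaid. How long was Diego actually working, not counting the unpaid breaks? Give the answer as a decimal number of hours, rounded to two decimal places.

8.12 hours

The shift: 9:15 AM–5:57 PM = 8 h 42 min; less 35 min break → 8 h 7 min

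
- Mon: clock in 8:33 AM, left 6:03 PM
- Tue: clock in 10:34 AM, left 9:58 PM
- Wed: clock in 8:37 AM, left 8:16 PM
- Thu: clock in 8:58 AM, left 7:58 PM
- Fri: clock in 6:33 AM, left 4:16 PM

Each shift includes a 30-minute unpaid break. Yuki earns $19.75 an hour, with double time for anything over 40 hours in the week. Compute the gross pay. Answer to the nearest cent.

Mon: 8:33 AM–6:03 PM = 9 h 30 min; less 30 min break → 9 h 0 min
Tue: 10:34 AM–9:58 PM = 11 h 24 min; less 30 min break → 10 h 54 min
Wed: 8:37 AM–8:16 PM = 11 h 39 min; less 30 min break → 11 h 9 min
Thu: 8:58 AM–7:58 PM = 11 h 0 min; less 30 min break → 10 h 30 min
Fri: 6:33 AM–4:16 PM = 9 h 43 min; less 30 min break → 9 h 13 min
Total worked: 50 h 46 min = 3046 min.
Regular 40 h 0 min = 2400 min at $19.75/h; overtime 10 h 46 min = 646 min at $39.50/h.
Pay = (2400 × $19.75 + 646 × $39.50) ÷ 60 = $1215.28.

$1215.28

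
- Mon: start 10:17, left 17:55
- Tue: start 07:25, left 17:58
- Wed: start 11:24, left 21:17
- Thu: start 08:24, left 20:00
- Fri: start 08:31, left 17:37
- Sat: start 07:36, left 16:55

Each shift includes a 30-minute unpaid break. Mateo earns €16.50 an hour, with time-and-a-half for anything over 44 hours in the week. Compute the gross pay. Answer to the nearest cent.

Mon: 10:17–17:55 = 7 h 38 min; less 30 min break → 7 h 8 min
Tue: 07:25–17:58 = 10 h 33 min; less 30 min break → 10 h 3 min
Wed: 11:24–21:17 = 9 h 53 min; less 30 min break → 9 h 23 min
Thu: 08:24–20:00 = 11 h 36 min; less 30 min break → 11 h 6 min
Fri: 08:31–17:37 = 9 h 6 min; less 30 min break → 8 h 36 min
Sat: 07:36–16:55 = 9 h 19 min; less 30 min break → 8 h 49 min
Total worked: 55 h 5 min = 3305 min.
Regular 44 h 0 min = 2640 min at €16.50/h; overtime 11 h 5 min = 665 min at €24.75/h.
Pay = (2640 × €16.50 + 665 × €24.75) ÷ 60 = €1000.31.

€1000.31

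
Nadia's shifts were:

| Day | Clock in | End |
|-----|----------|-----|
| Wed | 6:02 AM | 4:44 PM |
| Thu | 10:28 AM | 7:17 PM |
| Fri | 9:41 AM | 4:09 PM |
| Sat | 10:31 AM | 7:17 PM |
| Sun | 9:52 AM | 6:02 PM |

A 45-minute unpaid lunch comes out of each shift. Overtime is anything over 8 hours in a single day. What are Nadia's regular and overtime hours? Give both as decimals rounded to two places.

Regular 37.13 hours, overtime 2.03 hours

Wed: 6:02 AM–4:44 PM = 10 h 42 min; less 45 min break → 9 h 57 min
Thu: 10:28 AM–7:17 PM = 8 h 49 min; less 45 min break → 8 h 4 min
Fri: 9:41 AM–4:09 PM = 6 h 28 min; less 45 min break → 5 h 43 min
Sat: 10:31 AM–7:17 PM = 8 h 46 min; less 45 min break → 8 h 1 min
Sun: 9:52 AM–6:02 PM = 8 h 10 min; less 45 min break → 7 h 25 min
Wed reg 8 h 0 min / OT 1 h 57 min; Thu reg 8 h 0 min / OT 0 h 4 min; Fri reg 5 h 43 min / OT 0 h 0 min; Sat reg 8 h 0 min / OT 0 h 1 min; Sun reg 7 h 25 min / OT 0 h 0 min.
Totals: regular 37 h 8 min, overtime 2 h 2 min.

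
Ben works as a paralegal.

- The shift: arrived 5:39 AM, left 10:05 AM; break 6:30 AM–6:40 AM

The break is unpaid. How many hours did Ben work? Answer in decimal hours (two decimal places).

The shift: 5:39 AM–10:05 AM = 4 h 26 min; less 10 min break → 4 h 16 min

4.27 hours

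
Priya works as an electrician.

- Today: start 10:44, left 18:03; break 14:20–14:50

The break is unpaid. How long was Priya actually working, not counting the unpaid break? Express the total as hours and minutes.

Today: 10:44–18:03 = 7 h 19 min; less 30 min break → 6 h 49 min

6 h 49 min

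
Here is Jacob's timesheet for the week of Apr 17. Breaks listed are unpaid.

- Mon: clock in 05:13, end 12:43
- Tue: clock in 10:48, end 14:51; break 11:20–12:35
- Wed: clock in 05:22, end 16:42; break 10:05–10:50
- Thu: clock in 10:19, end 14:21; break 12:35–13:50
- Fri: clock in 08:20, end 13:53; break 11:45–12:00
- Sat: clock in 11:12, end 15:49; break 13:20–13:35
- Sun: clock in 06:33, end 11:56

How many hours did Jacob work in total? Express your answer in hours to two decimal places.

Mon: 05:13–12:43 = 7 h 30 min
Tue: 10:48–14:51 = 4 h 3 min; less 75 min break → 2 h 48 min
Wed: 05:22–16:42 = 11 h 20 min; less 45 min break → 10 h 35 min
Thu: 10:19–14:21 = 4 h 2 min; less 75 min break → 2 h 47 min
Fri: 08:20–13:53 = 5 h 33 min; less 15 min break → 5 h 18 min
Sat: 11:12–15:49 = 4 h 37 min; less 15 min break → 4 h 22 min
Sun: 06:33–11:56 = 5 h 23 min
Total: 7 h 30 min + 2 h 48 min + 10 h 35 min + 2 h 47 min + 5 h 18 min + 4 h 22 min + 5 h 23 min = 38 h 43 min.

38.72 hours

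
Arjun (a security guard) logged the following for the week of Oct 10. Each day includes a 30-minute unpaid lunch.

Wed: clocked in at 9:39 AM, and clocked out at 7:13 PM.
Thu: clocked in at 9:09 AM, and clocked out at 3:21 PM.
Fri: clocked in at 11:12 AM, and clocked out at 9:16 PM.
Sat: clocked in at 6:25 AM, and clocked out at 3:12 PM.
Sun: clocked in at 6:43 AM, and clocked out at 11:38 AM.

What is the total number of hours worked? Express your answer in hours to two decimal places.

Wed: 9:39 AM–7:13 PM = 9 h 34 min; less 30 min break → 9 h 4 min
Thu: 9:09 AM–3:21 PM = 6 h 12 min; less 30 min break → 5 h 42 min
Fri: 11:12 AM–9:16 PM = 10 h 4 min; less 30 min break → 9 h 34 min
Sat: 6:25 AM–3:12 PM = 8 h 47 min; less 30 min break → 8 h 17 min
Sun: 6:43 AM–11:38 AM = 4 h 55 min; less 30 min break → 4 h 25 min
Total: 9 h 4 min + 5 h 42 min + 9 h 34 min + 8 h 17 min + 4 h 25 min = 37 h 2 min.

37.03 hours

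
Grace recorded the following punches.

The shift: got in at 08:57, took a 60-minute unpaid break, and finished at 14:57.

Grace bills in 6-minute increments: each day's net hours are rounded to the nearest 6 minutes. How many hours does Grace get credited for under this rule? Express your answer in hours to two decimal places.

The shift: 08:57–14:57 = 6 h 0 min − 60 min = 5 h 0 min → rounds to 5 h 0 min

5.00 hours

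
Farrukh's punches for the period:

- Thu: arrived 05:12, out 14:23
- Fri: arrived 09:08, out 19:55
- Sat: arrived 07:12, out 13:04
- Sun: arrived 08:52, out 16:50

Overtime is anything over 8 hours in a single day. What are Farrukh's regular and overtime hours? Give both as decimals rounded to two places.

Thu: 05:12–14:23 = 9 h 11 min
Fri: 09:08–19:55 = 10 h 47 min
Sat: 07:12–13:04 = 5 h 52 min
Sun: 08:52–16:50 = 7 h 58 min
Thu reg 8 h 0 min / OT 1 h 11 min; Fri reg 8 h 0 min / OT 2 h 47 min; Sat reg 5 h 52 min / OT 0 h 0 min; Sun reg 7 h 58 min / OT 0 h 0 min.
Totals: regular 29 h 50 min, overtime 3 h 58 min.

Regular 29.83 hours, overtime 3.97 hours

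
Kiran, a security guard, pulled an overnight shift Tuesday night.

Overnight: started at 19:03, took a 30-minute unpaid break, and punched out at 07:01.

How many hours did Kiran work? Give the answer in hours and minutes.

Overnight: 19:03 → midnight = 4 h 57 min; midnight → 07:01 = 7 h 1 min; span 11 h 58 min; less 30 min break → 11 h 28 min

11 h 28 min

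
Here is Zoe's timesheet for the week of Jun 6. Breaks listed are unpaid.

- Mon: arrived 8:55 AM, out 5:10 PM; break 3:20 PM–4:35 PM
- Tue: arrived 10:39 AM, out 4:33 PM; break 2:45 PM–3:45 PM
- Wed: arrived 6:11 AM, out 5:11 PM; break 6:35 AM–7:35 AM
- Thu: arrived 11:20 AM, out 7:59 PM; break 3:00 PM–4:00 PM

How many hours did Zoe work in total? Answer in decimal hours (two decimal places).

29.55 hours

Mon: 8:55 AM–5:10 PM = 8 h 15 min; less 75 min break → 7 h 0 min
Tue: 10:39 AM–4:33 PM = 5 h 54 min; less 60 min break → 4 h 54 min
Wed: 6:11 AM–5:11 PM = 11 h 0 min; less 60 min break → 10 h 0 min
Thu: 11:20 AM–7:59 PM = 8 h 39 min; less 60 min break → 7 h 39 min
Total: 7 h 0 min + 4 h 54 min + 10 h 0 min + 7 h 39 min = 29 h 33 min.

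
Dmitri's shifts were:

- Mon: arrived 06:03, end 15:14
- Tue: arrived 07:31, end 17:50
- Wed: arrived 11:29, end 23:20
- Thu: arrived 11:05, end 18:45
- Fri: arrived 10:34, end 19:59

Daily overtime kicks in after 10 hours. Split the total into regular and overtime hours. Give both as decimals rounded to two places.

Regular 46.27 hours, overtime 2.17 hours

Mon: 06:03–15:14 = 9 h 11 min
Tue: 07:31–17:50 = 10 h 19 min
Wed: 11:29–23:20 = 11 h 51 min
Thu: 11:05–18:45 = 7 h 40 min
Fri: 10:34–19:59 = 9 h 25 min
Mon reg 9 h 11 min / OT 0 h 0 min; Tue reg 10 h 0 min / OT 0 h 19 min; Wed reg 10 h 0 min / OT 1 h 51 min; Thu reg 7 h 40 min / OT 0 h 0 min; Fri reg 9 h 25 min / OT 0 h 0 min.
Totals: regular 46 h 16 min, overtime 2 h 10 min.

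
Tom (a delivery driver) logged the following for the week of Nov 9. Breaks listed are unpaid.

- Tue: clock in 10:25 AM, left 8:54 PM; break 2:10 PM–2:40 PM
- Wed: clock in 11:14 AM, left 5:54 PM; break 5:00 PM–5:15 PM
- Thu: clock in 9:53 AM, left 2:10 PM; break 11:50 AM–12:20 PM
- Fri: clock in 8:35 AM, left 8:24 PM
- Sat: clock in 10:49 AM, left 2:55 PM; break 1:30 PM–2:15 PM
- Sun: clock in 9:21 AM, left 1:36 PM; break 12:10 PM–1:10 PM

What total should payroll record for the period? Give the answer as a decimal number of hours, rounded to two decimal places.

38.60 hours

Tue: 10:25 AM–8:54 PM = 10 h 29 min; less 30 min break → 9 h 59 min
Wed: 11:14 AM–5:54 PM = 6 h 40 min; less 15 min break → 6 h 25 min
Thu: 9:53 AM–2:10 PM = 4 h 17 min; less 30 min break → 3 h 47 min
Fri: 8:35 AM–8:24 PM = 11 h 49 min
Sat: 10:49 AM–2:55 PM = 4 h 6 min; less 45 min break → 3 h 21 min
Sun: 9:21 AM–1:36 PM = 4 h 15 min; less 60 min break → 3 h 15 min
Total: 9 h 59 min + 6 h 25 min + 3 h 47 min + 11 h 49 min + 3 h 21 min + 3 h 15 min = 38 h 36 min.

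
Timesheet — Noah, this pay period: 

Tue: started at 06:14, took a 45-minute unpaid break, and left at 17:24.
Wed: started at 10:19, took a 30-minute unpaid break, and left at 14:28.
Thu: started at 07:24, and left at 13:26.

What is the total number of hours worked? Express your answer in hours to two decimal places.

Tue: 06:14–17:24 = 11 h 10 min; less 45 min break → 10 h 25 min
Wed: 10:19–14:28 = 4 h 9 min; less 30 min break → 3 h 39 min
Thu: 07:24–13:26 = 6 h 2 min
Total: 10 h 25 min + 3 h 39 min + 6 h 2 min = 20 h 6 min.

20.10 hours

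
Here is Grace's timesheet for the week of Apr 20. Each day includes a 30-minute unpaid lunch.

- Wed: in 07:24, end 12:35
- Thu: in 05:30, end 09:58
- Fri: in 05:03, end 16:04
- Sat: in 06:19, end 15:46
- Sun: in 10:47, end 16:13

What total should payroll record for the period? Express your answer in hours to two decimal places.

33.05 hours

Wed: 07:24–12:35 = 5 h 11 min; less 30 min break → 4 h 41 min
Thu: 05:30–09:58 = 4 h 28 min; less 30 min break → 3 h 58 min
Fri: 05:03–16:04 = 11 h 1 min; less 30 min break → 10 h 31 min
Sat: 06:19–15:46 = 9 h 27 min; less 30 min break → 8 h 57 min
Sun: 10:47–16:13 = 5 h 26 min; less 30 min break → 4 h 56 min
Total: 4 h 41 min + 3 h 58 min + 10 h 31 min + 8 h 57 min + 4 h 56 min = 33 h 3 min.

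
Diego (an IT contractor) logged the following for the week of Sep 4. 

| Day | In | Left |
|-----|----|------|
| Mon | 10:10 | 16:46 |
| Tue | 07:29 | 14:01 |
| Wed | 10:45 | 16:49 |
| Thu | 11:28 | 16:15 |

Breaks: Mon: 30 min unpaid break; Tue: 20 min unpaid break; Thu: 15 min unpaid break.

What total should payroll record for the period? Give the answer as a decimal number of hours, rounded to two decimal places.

Mon: 10:10–16:46 = 6 h 36 min; less 30 min break → 6 h 6 min
Tue: 07:29–14:01 = 6 h 32 min; less 20 min break → 6 h 12 min
Wed: 10:45–16:49 = 6 h 4 min
Thu: 11:28–16:15 = 4 h 47 min; less 15 min break → 4 h 32 min
Total: 6 h 6 min + 6 h 12 min + 6 h 4 min + 4 h 32 min = 22 h 54 min.

22.90 hours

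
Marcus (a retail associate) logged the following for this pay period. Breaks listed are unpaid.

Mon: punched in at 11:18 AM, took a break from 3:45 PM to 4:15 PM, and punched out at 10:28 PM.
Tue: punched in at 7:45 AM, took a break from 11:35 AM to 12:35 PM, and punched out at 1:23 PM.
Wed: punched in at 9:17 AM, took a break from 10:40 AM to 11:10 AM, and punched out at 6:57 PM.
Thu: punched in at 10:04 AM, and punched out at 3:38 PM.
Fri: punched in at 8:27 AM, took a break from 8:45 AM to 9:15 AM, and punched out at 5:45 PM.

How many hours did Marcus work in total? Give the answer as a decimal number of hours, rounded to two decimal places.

38.83 hours

Mon: 11:18 AM–10:28 PM = 11 h 10 min; less 30 min break → 10 h 40 min
Tue: 7:45 AM–1:23 PM = 5 h 38 min; less 60 min break → 4 h 38 min
Wed: 9:17 AM–6:57 PM = 9 h 40 min; less 30 min break → 9 h 10 min
Thu: 10:04 AM–3:38 PM = 5 h 34 min
Fri: 8:27 AM–5:45 PM = 9 h 18 min; less 30 min break → 8 h 48 min
Total: 10 h 40 min + 4 h 38 min + 9 h 10 min + 5 h 34 min + 8 h 48 min = 38 h 50 min.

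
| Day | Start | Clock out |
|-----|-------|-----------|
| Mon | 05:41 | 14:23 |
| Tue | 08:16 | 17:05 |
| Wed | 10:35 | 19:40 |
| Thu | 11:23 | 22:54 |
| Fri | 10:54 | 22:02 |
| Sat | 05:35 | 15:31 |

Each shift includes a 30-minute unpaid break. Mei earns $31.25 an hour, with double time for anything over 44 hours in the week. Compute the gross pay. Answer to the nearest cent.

Mon: 05:41–14:23 = 8 h 42 min; less 30 min break → 8 h 12 min
Tue: 08:16–17:05 = 8 h 49 min; less 30 min break → 8 h 19 min
Wed: 10:35–19:40 = 9 h 5 min; less 30 min break → 8 h 35 min
Thu: 11:23–22:54 = 11 h 31 min; less 30 min break → 11 h 1 min
Fri: 10:54–22:02 = 11 h 8 min; less 30 min break → 10 h 38 min
Sat: 05:35–15:31 = 9 h 56 min; less 30 min break → 9 h 26 min
Total worked: 56 h 11 min = 3371 min.
Regular 44 h 0 min = 2640 min at $31.25/h; overtime 12 h 11 min = 731 min at $62.50/h.
Pay = (2640 × $31.25 + 731 × $62.50) ÷ 60 = $2136.46.

$2136.46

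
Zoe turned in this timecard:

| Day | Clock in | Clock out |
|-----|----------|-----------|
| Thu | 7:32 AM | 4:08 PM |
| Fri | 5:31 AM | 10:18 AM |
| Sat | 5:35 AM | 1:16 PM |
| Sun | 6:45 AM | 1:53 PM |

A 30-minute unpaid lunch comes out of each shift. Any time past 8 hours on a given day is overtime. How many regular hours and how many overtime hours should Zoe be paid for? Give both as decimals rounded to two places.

Thu: 7:32 AM–4:08 PM = 8 h 36 min; less 30 min break → 8 h 6 min
Fri: 5:31 AM–10:18 AM = 4 h 47 min; less 30 min break → 4 h 17 min
Sat: 5:35 AM–1:16 PM = 7 h 41 min; less 30 min break → 7 h 11 min
Sun: 6:45 AM–1:53 PM = 7 h 8 min; less 30 min break → 6 h 38 min
Thu reg 8 h 0 min / OT 0 h 6 min; Fri reg 4 h 17 min / OT 0 h 0 min; Sat reg 7 h 11 min / OT 0 h 0 min; Sun reg 6 h 38 min / OT 0 h 0 min.
Totals: regular 26 h 6 min, overtime 0 h 6 min.

Regular 26.10 hours, overtime 0.10 hours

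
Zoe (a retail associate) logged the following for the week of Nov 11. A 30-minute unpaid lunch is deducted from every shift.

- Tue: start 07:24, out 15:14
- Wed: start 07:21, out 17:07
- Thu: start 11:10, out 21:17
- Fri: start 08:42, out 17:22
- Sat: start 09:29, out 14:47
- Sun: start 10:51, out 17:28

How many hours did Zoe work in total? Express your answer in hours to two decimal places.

45.30 hours

Tue: 07:24–15:14 = 7 h 50 min; less 30 min break → 7 h 20 min
Wed: 07:21–17:07 = 9 h 46 min; less 30 min break → 9 h 16 min
Thu: 11:10–21:17 = 10 h 7 min; less 30 min break → 9 h 37 min
Fri: 08:42–17:22 = 8 h 40 min; less 30 min break → 8 h 10 min
Sat: 09:29–14:47 = 5 h 18 min; less 30 min break → 4 h 48 min
Sun: 10:51–17:28 = 6 h 37 min; less 30 min break → 6 h 7 min
Total: 7 h 20 min + 9 h 16 min + 9 h 37 min + 8 h 10 min + 4 h 48 min + 6 h 7 min = 45 h 18 min.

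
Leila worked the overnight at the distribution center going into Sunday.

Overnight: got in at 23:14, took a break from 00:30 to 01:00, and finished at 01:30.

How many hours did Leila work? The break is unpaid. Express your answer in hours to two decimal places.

Overnight: 23:14 → midnight = 0 h 46 min; midnight → 01:30 = 1 h 30 min; span 2 h 16 min; less 30 min break → 1 h 46 min

1.77 hours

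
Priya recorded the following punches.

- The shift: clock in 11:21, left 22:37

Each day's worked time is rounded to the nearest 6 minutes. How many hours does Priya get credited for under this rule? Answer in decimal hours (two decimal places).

11.30 hours

The shift: 11:21–22:37 = 11 h 16 min → rounds to 11 h 18 min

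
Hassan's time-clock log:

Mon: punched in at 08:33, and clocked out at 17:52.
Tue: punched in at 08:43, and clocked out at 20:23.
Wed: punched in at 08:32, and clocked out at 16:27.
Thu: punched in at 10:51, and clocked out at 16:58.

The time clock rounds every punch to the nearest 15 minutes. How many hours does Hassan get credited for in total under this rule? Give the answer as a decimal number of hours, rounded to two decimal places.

35.25 hours

Mon: in 08:33→08:30, out 17:52→17:45; 9 h 15 min
Tue: in 08:43→08:45, out 20:23→20:30; 11 h 45 min
Wed: in 08:32→08:30, out 16:27→16:30; 8 h 0 min
Thu: in 10:51→10:45, out 16:58→17:00; 6 h 15 min
Total credited: 35 h 15 min.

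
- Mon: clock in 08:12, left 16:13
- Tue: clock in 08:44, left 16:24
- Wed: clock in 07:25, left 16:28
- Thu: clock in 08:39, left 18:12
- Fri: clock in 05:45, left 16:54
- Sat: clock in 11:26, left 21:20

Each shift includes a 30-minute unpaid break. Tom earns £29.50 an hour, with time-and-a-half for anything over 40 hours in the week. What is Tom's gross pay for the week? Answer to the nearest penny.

Mon: 08:12–16:13 = 8 h 1 min; less 30 min break → 7 h 31 min
Tue: 08:44–16:24 = 7 h 40 min; less 30 min break → 7 h 10 min
Wed: 07:25–16:28 = 9 h 3 min; less 30 min break → 8 h 33 min
Thu: 08:39–18:12 = 9 h 33 min; less 30 min break → 9 h 3 min
Fri: 05:45–16:54 = 11 h 9 min; less 30 min break → 10 h 39 min
Sat: 11:26–21:20 = 9 h 54 min; less 30 min break → 9 h 24 min
Total worked: 52 h 20 min = 3140 min.
Regular 40 h 0 min = 2400 min at £29.50/h; overtime 12 h 20 min = 740 min at £44.25/h.
Pay = (2400 × £29.50 + 740 × £44.25) ÷ 60 = £1725.75.

£1725.75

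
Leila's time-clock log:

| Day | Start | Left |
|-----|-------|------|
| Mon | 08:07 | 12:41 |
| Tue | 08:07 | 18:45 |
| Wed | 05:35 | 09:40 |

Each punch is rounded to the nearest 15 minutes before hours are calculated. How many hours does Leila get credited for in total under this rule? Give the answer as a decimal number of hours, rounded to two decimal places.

19.75 hours

Mon: in 08:07→08:00, out 12:41→12:45; 4 h 45 min
Tue: in 08:07→08:00, out 18:45→18:45; 10 h 45 min
Wed: in 05:35→05:30, out 09:40→09:45; 4 h 15 min
Total credited: 19 h 45 min.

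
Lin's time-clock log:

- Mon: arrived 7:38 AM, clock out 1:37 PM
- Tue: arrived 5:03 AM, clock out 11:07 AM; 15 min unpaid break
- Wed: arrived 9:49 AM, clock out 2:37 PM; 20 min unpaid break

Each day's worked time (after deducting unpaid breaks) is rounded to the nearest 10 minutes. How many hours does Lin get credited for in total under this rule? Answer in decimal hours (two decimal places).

Mon: 7:38 AM–1:37 PM = 5 h 59 min → rounds to 6 h 0 min
Tue: 5:03 AM–11:07 AM = 6 h 4 min − 15 min = 5 h 49 min → rounds to 5 h 50 min
Wed: 9:49 AM–2:37 PM = 4 h 48 min − 20 min = 4 h 28 min → rounds to 4 h 30 min
Total credited: 16 h 20 min.

16.33 hours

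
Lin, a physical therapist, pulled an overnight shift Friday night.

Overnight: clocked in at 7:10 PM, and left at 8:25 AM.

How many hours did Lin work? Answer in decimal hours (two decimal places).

13.25 hours

Overnight: 7:10 PM → midnight = 4 h 50 min; midnight → 8:25 AM = 8 h 25 min; span 13 h 15 min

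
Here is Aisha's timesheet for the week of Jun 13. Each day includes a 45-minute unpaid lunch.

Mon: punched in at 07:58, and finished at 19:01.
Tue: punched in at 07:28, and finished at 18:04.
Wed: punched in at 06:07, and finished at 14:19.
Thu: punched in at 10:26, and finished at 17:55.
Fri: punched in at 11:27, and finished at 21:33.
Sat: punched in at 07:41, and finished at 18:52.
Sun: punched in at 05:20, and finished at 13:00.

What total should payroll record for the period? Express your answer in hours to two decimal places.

61.03 hours

Mon: 07:58–19:01 = 11 h 3 min; less 45 min break → 10 h 18 min
Tue: 07:28–18:04 = 10 h 36 min; less 45 min break → 9 h 51 min
Wed: 06:07–14:19 = 8 h 12 min; less 45 min break → 7 h 27 min
Thu: 10:26–17:55 = 7 h 29 min; less 45 min break → 6 h 44 min
Fri: 11:27–21:33 = 10 h 6 min; less 45 min break → 9 h 21 min
Sat: 07:41–18:52 = 11 h 11 min; less 45 min break → 10 h 26 min
Sun: 05:20–13:00 = 7 h 40 min; less 45 min break → 6 h 55 min
Total: 10 h 18 min + 9 h 51 min + 7 h 27 min + 6 h 44 min + 9 h 21 min + 10 h 26 min + 6 h 55 min = 61 h 2 min.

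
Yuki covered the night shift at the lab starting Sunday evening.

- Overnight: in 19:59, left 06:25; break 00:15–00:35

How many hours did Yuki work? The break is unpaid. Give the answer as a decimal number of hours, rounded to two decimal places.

10.10 hours

Overnight: 19:59 → midnight = 4 h 1 min; midnight → 06:25 = 6 h 25 min; span 10 h 26 min; less 20 min break → 10 h 6 min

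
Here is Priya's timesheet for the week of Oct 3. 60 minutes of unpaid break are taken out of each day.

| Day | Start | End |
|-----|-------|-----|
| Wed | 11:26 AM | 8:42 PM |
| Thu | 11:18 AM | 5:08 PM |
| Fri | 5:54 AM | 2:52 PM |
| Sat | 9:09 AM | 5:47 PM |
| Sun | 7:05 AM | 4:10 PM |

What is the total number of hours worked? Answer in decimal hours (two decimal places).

36.78 hours

Wed: 11:26 AM–8:42 PM = 9 h 16 min; less 60 min break → 8 h 16 min
Thu: 11:18 AM–5:08 PM = 5 h 50 min; less 60 min break → 4 h 50 min
Fri: 5:54 AM–2:52 PM = 8 h 58 min; less 60 min break → 7 h 58 min
Sat: 9:09 AM–5:47 PM = 8 h 38 min; less 60 min break → 7 h 38 min
Sun: 7:05 AM–4:10 PM = 9 h 5 min; less 60 min break → 8 h 5 min
Total: 8 h 16 min + 4 h 50 min + 7 h 58 min + 7 h 38 min + 8 h 5 min = 36 h 47 min.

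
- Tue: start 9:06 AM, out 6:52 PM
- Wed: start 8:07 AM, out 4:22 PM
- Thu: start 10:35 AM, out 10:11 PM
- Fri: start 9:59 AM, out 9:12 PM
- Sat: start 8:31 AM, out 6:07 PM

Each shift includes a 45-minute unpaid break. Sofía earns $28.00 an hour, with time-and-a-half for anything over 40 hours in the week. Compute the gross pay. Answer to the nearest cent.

Tue: 9:06 AM–6:52 PM = 9 h 46 min; less 45 min break → 9 h 1 min
Wed: 8:07 AM–4:22 PM = 8 h 15 min; less 45 min break → 7 h 30 min
Thu: 10:35 AM–10:11 PM = 11 h 36 min; less 45 min break → 10 h 51 min
Fri: 9:59 AM–9:12 PM = 11 h 13 min; less 45 min break → 10 h 28 min
Sat: 8:31 AM–6:07 PM = 9 h 36 min; less 45 min break → 8 h 51 min
Total worked: 46 h 41 min = 2801 min.
Regular 40 h 0 min = 2400 min at $28.00/h; overtime 6 h 41 min = 401 min at $42.00/h.
Pay = (2400 × $28.00 + 401 × $42.00) ÷ 60 = $1400.70.

$1400.70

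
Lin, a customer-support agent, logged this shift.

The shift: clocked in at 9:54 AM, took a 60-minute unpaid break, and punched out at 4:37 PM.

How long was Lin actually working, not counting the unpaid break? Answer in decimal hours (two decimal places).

5.72 hours

The shift: 9:54 AM–4:37 PM = 6 h 43 min; less 60 min break → 5 h 43 min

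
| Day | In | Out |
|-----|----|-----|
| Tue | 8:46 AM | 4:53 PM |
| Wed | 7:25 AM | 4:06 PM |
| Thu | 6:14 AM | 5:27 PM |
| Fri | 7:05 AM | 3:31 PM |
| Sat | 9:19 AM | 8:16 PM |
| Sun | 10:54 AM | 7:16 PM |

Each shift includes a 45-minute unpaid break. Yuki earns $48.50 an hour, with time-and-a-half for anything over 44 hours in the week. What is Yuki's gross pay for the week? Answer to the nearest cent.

Tue: 8:46 AM–4:53 PM = 8 h 7 min; less 45 min break → 7 h 22 min
Wed: 7:25 AM–4:06 PM = 8 h 41 min; less 45 min break → 7 h 56 min
Thu: 6:14 AM–5:27 PM = 11 h 13 min; less 45 min break → 10 h 28 min
Fri: 7:05 AM–3:31 PM = 8 h 26 min; less 45 min break → 7 h 41 min
Sat: 9:19 AM–8:16 PM = 10 h 57 min; less 45 min break → 10 h 12 min
Sun: 10:54 AM–7:16 PM = 8 h 22 min; less 45 min break → 7 h 37 min
Total worked: 51 h 16 min = 3076 min.
Regular 44 h 0 min = 2640 min at $48.50/h; overtime 7 h 16 min = 436 min at $72.75/h.
Pay = (2640 × $48.50 + 436 × $72.75) ÷ 60 = $2662.65.

$2662.65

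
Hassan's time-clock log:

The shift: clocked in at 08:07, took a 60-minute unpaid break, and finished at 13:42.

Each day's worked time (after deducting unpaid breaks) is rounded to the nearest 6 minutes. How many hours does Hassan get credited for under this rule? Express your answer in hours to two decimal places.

The shift: 08:07–13:42 = 5 h 35 min − 60 min = 4 h 35 min → rounds to 4 h 36 min

4.60 hours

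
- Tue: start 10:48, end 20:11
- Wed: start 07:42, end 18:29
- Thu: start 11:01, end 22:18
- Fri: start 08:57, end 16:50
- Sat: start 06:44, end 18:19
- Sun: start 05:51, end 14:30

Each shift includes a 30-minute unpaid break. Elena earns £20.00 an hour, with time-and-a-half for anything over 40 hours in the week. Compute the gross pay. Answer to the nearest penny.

Tue: 10:48–20:11 = 9 h 23 min; less 30 min break → 8 h 53 min
Wed: 07:42–18:29 = 10 h 47 min; less 30 min break → 10 h 17 min
Thu: 11:01–22:18 = 11 h 17 min; less 30 min break → 10 h 47 min
Fri: 08:57–16:50 = 7 h 53 min; less 30 min break → 7 h 23 min
Sat: 06:44–18:19 = 11 h 35 min; less 30 min break → 11 h 5 min
Sun: 05:51–14:30 = 8 h 39 min; less 30 min break → 8 h 9 min
Total worked: 56 h 34 min = 3394 min.
Regular 40 h 0 min = 2400 min at £20.00/h; overtime 16 h 34 min = 994 min at £30.00/h.
Pay = (2400 × £20.00 + 994 × £30.00) ÷ 60 = £1297.00.

£1297.00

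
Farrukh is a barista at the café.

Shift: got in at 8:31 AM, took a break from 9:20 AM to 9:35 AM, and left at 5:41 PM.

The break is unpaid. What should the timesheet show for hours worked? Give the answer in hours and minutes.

8 h 55 min

Shift: 8:31 AM–5:41 PM = 9 h 10 min; less 15 min break → 8 h 55 min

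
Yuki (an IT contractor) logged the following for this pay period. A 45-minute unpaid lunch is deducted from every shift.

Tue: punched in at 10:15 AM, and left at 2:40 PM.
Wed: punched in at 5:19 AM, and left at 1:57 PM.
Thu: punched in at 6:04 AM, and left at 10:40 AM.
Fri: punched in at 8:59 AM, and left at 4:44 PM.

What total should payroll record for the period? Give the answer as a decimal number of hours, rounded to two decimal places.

22.40 hours

Tue: 10:15 AM–2:40 PM = 4 h 25 min; less 45 min break → 3 h 40 min
Wed: 5:19 AM–1:57 PM = 8 h 38 min; less 45 min break → 7 h 53 min
Thu: 6:04 AM–10:40 AM = 4 h 36 min; less 45 min break → 3 h 51 min
Fri: 8:59 AM–4:44 PM = 7 h 45 min; less 45 min break → 7 h 0 min
Total: 3 h 40 min + 7 h 53 min + 3 h 51 min + 7 h 0 min = 22 h 24 min.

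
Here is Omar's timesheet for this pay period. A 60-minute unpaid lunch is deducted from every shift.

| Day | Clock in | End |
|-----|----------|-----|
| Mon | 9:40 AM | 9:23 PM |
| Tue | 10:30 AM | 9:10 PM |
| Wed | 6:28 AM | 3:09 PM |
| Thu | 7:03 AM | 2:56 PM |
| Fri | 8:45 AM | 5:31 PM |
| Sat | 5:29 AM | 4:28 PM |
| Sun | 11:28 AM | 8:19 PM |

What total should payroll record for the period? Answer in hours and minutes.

Mon: 9:40 AM–9:23 PM = 11 h 43 min; less 60 min break → 10 h 43 min
Tue: 10:30 AM–9:10 PM = 10 h 40 min; less 60 min break → 9 h 40 min
Wed: 6:28 AM–3:09 PM = 8 h 41 min; less 60 min break → 7 h 41 min
Thu: 7:03 AM–2:56 PM = 7 h 53 min; less 60 min break → 6 h 53 min
Fri: 8:45 AM–5:31 PM = 8 h 46 min; less 60 min break → 7 h 46 min
Sat: 5:29 AM–4:28 PM = 10 h 59 min; less 60 min break → 9 h 59 min
Sun: 11:28 AM–8:19 PM = 8 h 51 min; less 60 min break → 7 h 51 min
Total: 10 h 43 min + 9 h 40 min + 7 h 41 min + 6 h 53 min + 7 h 46 min + 9 h 59 min + 7 h 51 min = 60 h 33 min.

60 h 33 min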